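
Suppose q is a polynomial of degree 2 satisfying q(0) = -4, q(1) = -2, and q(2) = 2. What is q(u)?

q(u) = u^2 + u - 4

Write q(u) = au^2 + bu + c. Substituting each data point gives a linear system:
  c = -4
  a + b + c = -2
  4a + 2b + c = 2
Solving the system yields a = 1, b = 1, c = -4.
So q(u) = u^2 + u - 4.
Check: q(2) = 2. ✓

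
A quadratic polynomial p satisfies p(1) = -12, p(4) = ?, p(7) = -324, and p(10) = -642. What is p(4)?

-114

The 3 known points determine the degree-2 polynomial uniquely.
Write p(t) = at^2 + bt + c. Substituting each data point gives a linear system:
  a + b + c = -12
  49a + 7b + c = -324
  100a + 10b + c = -642
Solving the system yields a = -6, b = -4, c = -2.
So p(t) = -6t² - 4t - 2.
Then p(4) = -114.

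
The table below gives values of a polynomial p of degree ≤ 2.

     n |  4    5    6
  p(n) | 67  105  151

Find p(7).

Write p(n) = an^2 + bn + c. Substituting each data point gives a linear system:
  16a + 4b + c = 67
  25a + 5b + c = 105
  36a + 6b + c = 151
Solving the system yields a = 4, b = 2, c = -5.
So p(n) = 4n^2 + 2n - 5.
Then p(7) = 205.

205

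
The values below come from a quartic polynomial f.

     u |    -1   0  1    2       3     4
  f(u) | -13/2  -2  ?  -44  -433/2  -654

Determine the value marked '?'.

-3/2

The 5 known points determine the degree-4 polynomial uniquely.
Write f(u) = au^4 + bu^3 + cu^2 + du + e. Substituting each data point gives a linear system:
  a - b + c - d + e = -13/2
  e = -2
  16a + 8b + 4c + 2d + e = -44
  81a + 27b + 9c + 3d + e = -433/2
  256a + 64b + 16c + 4d + e = -654
Solving the system yields a = -2, b = -5/2, c = 0, d = 5, e = -2.
So f(u) = -2u^4 - (5/2)u^3 + 5u - 2.
Then f(1) = -3/2.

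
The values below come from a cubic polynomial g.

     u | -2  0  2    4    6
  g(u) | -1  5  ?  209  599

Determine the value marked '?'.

43

The 4 known points determine the degree-3 polynomial uniquely.
Write g(u) = au^3 + bu^2 + cu + d. Substituting each data point gives a linear system:
  -8a + 4b - 2c + d = -1
  d = 5
  64a + 16b + 4c + d = 209
  216a + 36b + 6c + d = 599
Solving the system yields a = 2, b = 4, c = 3, d = 5.
So g(u) = 2u³ + 4u² + 3u + 5.
Then g(2) = 43.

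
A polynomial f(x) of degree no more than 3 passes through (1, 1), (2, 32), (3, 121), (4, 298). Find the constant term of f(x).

Write f(x) = ax^3 + bx^2 + cx + d. Substituting each data point gives a linear system:
  a + b + c + d = 1
  8a + 4b + 2c + d = 32
  27a + 9b + 3c + d = 121
  64a + 16b + 4c + d = 298
Solving the system yields a = 5, b = -1, c = -1, d = -2.
So f(x) = 5x^3 - x^2 - x - 2.
The constant term is -2.

-2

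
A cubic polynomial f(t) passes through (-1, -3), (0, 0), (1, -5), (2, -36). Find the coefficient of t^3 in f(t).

Write f(t) = at^3 + bt^2 + ct + d. Substituting each data point gives a linear system:
  -a + b - c + d = -3
  d = 0
  a + b + c + d = -5
  8a + 4b + 2c + d = -36
Solving the system yields a = -3, b = -4, c = 2, d = 0.
So f(t) = -3t^3 - 4t^2 + 2t.
The leading coefficient is -3.

-3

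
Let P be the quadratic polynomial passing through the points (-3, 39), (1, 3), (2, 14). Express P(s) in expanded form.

Write P(s) = as^2 + bs + c. Substituting each data point gives a linear system:
  9a - 3b + c = 39
  a + b + c = 3
  4a + 2b + c = 14
Solving the system yields a = 4, b = -1, c = 0.
So P(s) = 4s² - s.
Check: P(1) = 3. ✓

P(s) = 4s^2 - s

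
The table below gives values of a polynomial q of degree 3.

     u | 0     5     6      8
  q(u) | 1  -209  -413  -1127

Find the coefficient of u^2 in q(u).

Write q(u) = au^3 + bu^2 + cu + d. Substituting each data point gives a linear system:
  d = 1
  125a + 25b + 5c + d = -209
  216a + 36b + 6c + d = -413
  512a + 64b + 8c + d = -1127
Solving the system yields a = -3, b = 6, c = 3, d = 1.
So q(u) = -3u^3 + 6u^2 + 3u + 1.
The coefficient of u^2 is 6.

6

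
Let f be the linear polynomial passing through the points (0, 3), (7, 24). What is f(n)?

f(n) = 3n + 3

Write f(n) = an + b. Substituting each data point gives a linear system:
  b = 3
  7a + b = 24
Solving the system yields a = 3, b = 3.
So f(n) = 3n + 3.
Check: f(0) = 3. ✓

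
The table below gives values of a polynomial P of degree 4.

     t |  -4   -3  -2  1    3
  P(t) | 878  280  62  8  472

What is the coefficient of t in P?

-4

Write P(t) = at^4 + bt^3 + ct^2 + dt + e. Substituting each data point gives a linear system:
  256a - 64b + 16c - 4d + e = 878
  81a - 27b + 9c - 3d + e = 280
  16a - 8b + 4c - 2d + e = 62
  a + b + c + d + e = 8
  81a + 27b + 9c + 3d + e = 472
Solving the system yields a = 4, b = 4, c = 6, d = -4, e = -2.
So P(t) = 4t⁴ + 4t³ + 6t² - 4t - 2.
The coefficient of t is -4.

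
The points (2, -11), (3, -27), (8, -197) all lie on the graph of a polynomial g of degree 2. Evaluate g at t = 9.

Using the Lagrange interpolation formula with nodes 2, 3, 8:
  L_0(t) = (t - 3)(t - 8) / 6
  L_1(t) = (t - 2)(t - 8) / -5
  L_2(t) = (t - 2)(t - 3) / 30
Then g(t) = -11·L_0(t) - 27·L_1(t) - 197·L_2(t).
Expanding and collecting terms gives g(t) = -3t² - t + 3.
Evaluating at t = 9: g(9) = -249.

-249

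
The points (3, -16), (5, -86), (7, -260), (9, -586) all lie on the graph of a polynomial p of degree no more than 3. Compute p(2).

-5

Write p(t) = at^3 + bt^2 + ct + d. Substituting each data point gives a linear system:
  27a + 9b + 3c + d = -16
  125a + 25b + 5c + d = -86
  343a + 49b + 7c + d = -260
  729a + 81b + 9c + d = -586
Solving the system yields a = -1, b = 2, c = -2, d = -1.
So p(t) = -t^3 + 2t^2 - 2t - 1.
Then p(2) = -5.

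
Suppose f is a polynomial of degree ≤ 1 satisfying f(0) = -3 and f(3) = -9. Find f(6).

Using the Lagrange interpolation formula with nodes 0, 3:
  L_0(s) = (s - 3) / -3
  L_1(s) = s / 3
Then f(s) = -3·L_0(s) - 9·L_1(s).
Expanding and collecting terms gives f(s) = -2s - 3.
Evaluating at s = 6: f(6) = -15.

-15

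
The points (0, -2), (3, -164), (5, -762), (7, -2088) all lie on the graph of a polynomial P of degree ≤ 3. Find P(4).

Using the Lagrange interpolation formula with nodes 0, 3, 5, 7:
  L_0(x) = (x - 3)(x - 5)(x - 7) / -105
  L_1(x) = x(x - 5)(x - 7) / 24
  L_2(x) = x(x - 3)(x - 7) / -20
  L_3(x) = x(x - 3)(x - 5) / 56
Then P(x) = -2·L_0(x) - 164·L_1(x) - 762·L_2(x) - 2088·L_3(x).
Expanding and collecting terms gives P(x) = -6x^3 - x^2 + 3x - 2.
Evaluating at x = 4: P(4) = -390.

-390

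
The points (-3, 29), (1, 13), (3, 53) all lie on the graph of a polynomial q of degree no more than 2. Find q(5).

125

Write q(u) = au^2 + bu + c. Substituting each data point gives a linear system:
  9a - 3b + c = 29
  a + b + c = 13
  9a + 3b + c = 53
Solving the system yields a = 4, b = 4, c = 5.
So q(u) = 4u^2 + 4u + 5.
Then q(5) = 125.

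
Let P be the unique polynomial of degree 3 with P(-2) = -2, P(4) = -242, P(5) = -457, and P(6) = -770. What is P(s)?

Using the Lagrange interpolation formula with nodes -2, 4, 5, 6:
  L_0(s) = (s - 4)(s - 5)(s - 6) / -336
  L_1(s) = (s + 2)(s - 5)(s - 6) / 12
  L_2(s) = (s + 2)(s - 4)(s - 6) / -7
  L_3(s) = (s + 2)(s - 4)(s - 5) / 16
Then P(s) = -2·L_0(s) - 242·L_1(s) - 457·L_2(s) - 770·L_3(s).
Expanding and collecting terms gives P(s) = -3s^3 - 4s^2 + 4s - 2.
Check: P(-2) = -2. ✓

P(s) = -3s^3 - 4s^2 + 4s - 2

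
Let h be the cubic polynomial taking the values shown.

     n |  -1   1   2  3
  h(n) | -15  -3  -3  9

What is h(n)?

Write h(n) = an^3 + bn^2 + cn + d. Substituting each data point gives a linear system:
  -a + b - c + d = -15
  a + b + c + d = -3
  8a + 4b + 2c + d = -3
  27a + 9b + 3c + d = 9
Solving the system yields a = 2, b = -6, c = 4, d = -3.
So h(n) = 2n^3 - 6n^2 + 4n - 3.
Check: h(3) = 9. ✓

h(n) = 2n^3 - 6n^2 + 4n - 3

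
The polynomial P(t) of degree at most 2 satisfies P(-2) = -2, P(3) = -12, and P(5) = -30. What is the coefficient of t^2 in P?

Write P(t) = at^2 + bt + c. Substituting each data point gives a linear system:
  4a - 2b + c = -2
  9a + 3b + c = -12
  25a + 5b + c = -30
Solving the system yields a = -1, b = -1, c = 0.
So P(t) = -t² - t.
The leading coefficient is -1.

-1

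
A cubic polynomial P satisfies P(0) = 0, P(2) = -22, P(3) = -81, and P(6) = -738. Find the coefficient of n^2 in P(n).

Write P(n) = an^3 + bn^2 + cn + d. Substituting each data point gives a linear system:
  d = 0
  8a + 4b + 2c + d = -22
  27a + 9b + 3c + d = -81
  216a + 36b + 6c + d = -738
Solving the system yields a = -4, b = 4, c = -3, d = 0.
So P(n) = -4n^3 + 4n^2 - 3n.
The coefficient of n^2 is 4.

4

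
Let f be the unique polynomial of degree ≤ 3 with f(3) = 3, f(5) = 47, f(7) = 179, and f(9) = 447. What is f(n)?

Write f(n) = an^3 + bn^2 + cn + d. Substituting each data point gives a linear system:
  27a + 9b + 3c + d = 3
  125a + 25b + 5c + d = 47
  343a + 49b + 7c + d = 179
  729a + 81b + 9c + d = 447
Solving the system yields a = 1, b = -4, c = 5, d = -3.
So f(n) = n^3 - 4n^2 + 5n - 3.
Check: f(3) = 3. ✓

f(n) = n^3 - 4n^2 + 5n - 3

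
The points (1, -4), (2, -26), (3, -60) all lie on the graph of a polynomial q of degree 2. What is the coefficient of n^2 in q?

Write q(n) = an^2 + bn + c. Substituting each data point gives a linear system:
  a + b + c = -4
  4a + 2b + c = -26
  9a + 3b + c = -60
Solving the system yields a = -6, b = -4, c = 6.
So q(n) = -6n^2 - 4n + 6.
The leading coefficient is -6.

-6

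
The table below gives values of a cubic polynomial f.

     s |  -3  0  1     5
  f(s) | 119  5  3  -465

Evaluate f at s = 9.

-2821

Using the Lagrange interpolation formula with nodes -3, 0, 1, 5:
  L_0(s) = s(s - 1)(s - 5) / -96
  L_1(s) = (s + 3)(s - 1)(s - 5) / 15
  L_2(s) = (s + 3)s(s - 5) / -16
  L_3(s) = (s + 3)s(s - 1) / 160
Then f(s) = 119·L_0(s) + 5·L_1(s) + 3·L_2(s) - 465·L_3(s).
Expanding and collecting terms gives f(s) = -4s³ + s² + s + 5.
Evaluating at s = 9: f(9) = -2821.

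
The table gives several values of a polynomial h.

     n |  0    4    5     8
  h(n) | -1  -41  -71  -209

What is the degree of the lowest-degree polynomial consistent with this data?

Divided differences on the nodes 0, 4, 5, 8:
  order 0: -1  -41  -71  -209
  order 1: -10  -30  -46
  order 2: -4  -4
  order 3: 0
The order-2 divided differences are all -4 (nonzero) and every higher order vanishes, so the data lies on a polynomial of degree exactly 2.

2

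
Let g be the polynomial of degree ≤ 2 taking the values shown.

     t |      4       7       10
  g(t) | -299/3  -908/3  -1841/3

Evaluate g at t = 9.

Forward differences of the values at t = 4, 7, 10:
  g  : -299/3  -908/3  -1841/3
  Δ  : -203  -311
  Δ^2: -108
The second differences are constant, confirming degree 2.
Interpolating (Newton forward form) and evaluating at t = 9 gives g(9) = -498.

-498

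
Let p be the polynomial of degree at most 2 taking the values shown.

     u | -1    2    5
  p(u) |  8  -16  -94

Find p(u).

p(u) = -3u^2 - 5u + 6

Write p(u) = au^2 + bu + c. Substituting each data point gives a linear system:
  a - b + c = 8
  4a + 2b + c = -16
  25a + 5b + c = -94
Solving the system yields a = -3, b = -5, c = 6.
So p(u) = -3u^2 - 5u + 6.
Check: p(2) = -16. ✓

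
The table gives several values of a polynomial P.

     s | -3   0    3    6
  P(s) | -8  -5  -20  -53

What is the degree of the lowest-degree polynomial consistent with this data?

Forward differences of the values at s = -3, 0, 3, 6:
  P  : -8  -5  -20  -53
  Δ  : 3  -15  -33
  Δ^2: -18  -18
  Δ^3: 0
The second differences are constant (-18) and nonzero, while all higher differences vanish, so the minimal degree is 2.

2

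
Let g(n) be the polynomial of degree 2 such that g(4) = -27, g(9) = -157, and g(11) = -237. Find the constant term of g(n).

Write g(n) = an^2 + bn + c. Substituting each data point gives a linear system:
  16a + 4b + c = -27
  81a + 9b + c = -157
  121a + 11b + c = -237
Solving the system yields a = -2, b = 0, c = 5.
So g(n) = -2n^2 + 5.
The constant term is 5.

5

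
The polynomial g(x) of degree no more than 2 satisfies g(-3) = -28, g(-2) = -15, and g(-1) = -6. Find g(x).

g(x) = -2x^2 + 3x - 1

Write g(x) = ax^2 + bx + c. Substituting each data point gives a linear system:
  9a - 3b + c = -28
  4a - 2b + c = -15
  a - b + c = -6
Solving the system yields a = -2, b = 3, c = -1.
So g(x) = -2x^2 + 3x - 1.
Check: g(-3) = -28. ✓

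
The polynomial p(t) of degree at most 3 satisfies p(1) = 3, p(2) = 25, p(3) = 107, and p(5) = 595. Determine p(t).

p(t) = 6t^3 - 6t^2 - 2t + 5

Write p(t) = at^3 + bt^2 + ct + d. Substituting each data point gives a linear system:
  a + b + c + d = 3
  8a + 4b + 2c + d = 25
  27a + 9b + 3c + d = 107
  125a + 25b + 5c + d = 595
Solving the system yields a = 6, b = -6, c = -2, d = 5.
So p(t) = 6t^3 - 6t^2 - 2t + 5.
Check: p(3) = 107. ✓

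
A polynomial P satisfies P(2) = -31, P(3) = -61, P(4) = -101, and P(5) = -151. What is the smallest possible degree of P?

Forward differences of the values at x = 2, 3, 4, 5:
  P  : -31  -61  -101  -151
  Δ  : -30  -40  -50
  Δ^2: -10  -10
  Δ^3: 0
The second differences are constant (-10) and nonzero, while all higher differences vanish, so the minimal degree is 2.

2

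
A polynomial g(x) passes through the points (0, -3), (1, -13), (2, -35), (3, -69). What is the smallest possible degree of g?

2

Forward differences of the values at x = 0, 1, 2, 3:
  g  : -3  -13  -35  -69
  Δ  : -10  -22  -34
  Δ^2: -12  -12
  Δ^3: 0
The second differences are constant (-12) and nonzero, while all higher differences vanish, so the minimal degree is 2.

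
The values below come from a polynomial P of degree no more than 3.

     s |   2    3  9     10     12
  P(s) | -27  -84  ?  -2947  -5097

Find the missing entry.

The 4 known points determine the degree-3 polynomial uniquely.
Write P(s) = as^3 + bs^2 + cs + d. Substituting each data point gives a linear system:
  8a + 4b + 2c + d = -27
  27a + 9b + 3c + d = -84
  1000a + 100b + 10c + d = -2947
  1728a + 144b + 12c + d = -5097
Solving the system yields a = -3, b = 1, c = -5, d = 3.
So P(s) = -3s³ + s² - 5s + 3.
Then P(9) = -2148.

-2148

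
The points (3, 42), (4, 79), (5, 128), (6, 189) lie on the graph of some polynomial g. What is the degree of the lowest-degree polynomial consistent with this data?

Forward differences of the values at n = 3, 4, 5, 6:
  g  : 42  79  128  189
  Δ  : 37  49  61
  Δ^2: 12  12
  Δ^3: 0
The second differences are constant (12) and nonzero, while all higher differences vanish, so the minimal degree is 2.

2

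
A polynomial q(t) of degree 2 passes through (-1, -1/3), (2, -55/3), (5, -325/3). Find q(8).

Using the Lagrange interpolation formula with nodes -1, 2, 5:
  L_0(t) = (t - 2)(t - 5) / 18
  L_1(t) = (t + 1)(t - 5) / -9
  L_2(t) = (t + 1)(t - 2) / 18
Then q(t) = -1/3·L_0(t) - 55/3·L_1(t) - 325/3·L_2(t).
Expanding and collecting terms gives q(t) = -4t² - 2t + 5/3.
Evaluating at t = 8: q(8) = -811/3.

-811/3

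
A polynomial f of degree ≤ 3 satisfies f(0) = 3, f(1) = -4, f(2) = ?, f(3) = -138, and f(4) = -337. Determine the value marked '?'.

On equispaced nodes a degree-3 polynomial has vanishing fourth forward difference, so
  f(0) - 4·f(1) + 6·f(2) - 4·f(3) + f(4) = 0.
Substituting the known values and solving for f(2):
  6·f(2) = -234
  f(2) = -39.

-39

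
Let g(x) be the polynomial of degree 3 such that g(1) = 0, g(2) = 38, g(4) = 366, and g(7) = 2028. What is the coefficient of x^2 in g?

Write g(x) = ax^3 + bx^2 + cx + d. Substituting each data point gives a linear system:
  a + b + c + d = 0
  8a + 4b + 2c + d = 38
  64a + 16b + 4c + d = 366
  343a + 49b + 7c + d = 2028
Solving the system yields a = 6, b = 0, c = -4, d = -2.
So g(x) = 6x³ - 4x - 2.
The coefficient of x^2 is 0.

0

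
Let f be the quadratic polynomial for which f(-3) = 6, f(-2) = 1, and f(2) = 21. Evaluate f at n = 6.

105

Using the Lagrange interpolation formula with nodes -3, -2, 2:
  L_0(n) = (n + 2)(n - 2) / 5
  L_1(n) = (n + 3)(n - 2) / -4
  L_2(n) = (n + 3)(n + 2) / 20
Then f(n) = 6·L_0(n) + 1·L_1(n) + 21·L_2(n).
Expanding and collecting terms gives f(n) = 2n^2 + 5n + 3.
Evaluating at n = 6: f(6) = 105.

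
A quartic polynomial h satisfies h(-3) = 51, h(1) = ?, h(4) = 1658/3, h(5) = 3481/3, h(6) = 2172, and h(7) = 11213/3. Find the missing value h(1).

The 5 known points determine the degree-4 polynomial uniquely.
Write h(u) = au^4 + bu^3 + cu^2 + du + e. Substituting each data point gives a linear system:
  81a - 27b + 9c - 3d + e = 51
  256a + 64b + 16c + 4d + e = 1658/3
  625a + 125b + 25c + 5d + e = 3481/3
  1296a + 216b + 36c + 6d + e = 2172
  2401a + 343b + 49c + 7d + e = 11213/3
Solving the system yields a = 1, b = 3, c = 6, d = 5/3, e = 2.
So h(u) = u^4 + 3u^3 + 6u^2 + (5/3)u + 2.
Then h(1) = 41/3.

41/3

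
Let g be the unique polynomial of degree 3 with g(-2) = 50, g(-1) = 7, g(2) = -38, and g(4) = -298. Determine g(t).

g(t) = -5t^3 + 2t^2 - 2t - 2

Write g(t) = at^3 + bt^2 + ct + d. Substituting each data point gives a linear system:
  -8a + 4b - 2c + d = 50
  -a + b - c + d = 7
  8a + 4b + 2c + d = -38
  64a + 16b + 4c + d = -298
Solving the system yields a = -5, b = 2, c = -2, d = -2.
So g(t) = -5t³ + 2t² - 2t - 2.
Check: g(-2) = 50. ✓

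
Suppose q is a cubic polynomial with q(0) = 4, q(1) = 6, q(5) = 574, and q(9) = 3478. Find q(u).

q(u) = 5u^3 - 2u^2 - u + 4

Write q(u) = au^3 + bu^2 + cu + d. Substituting each data point gives a linear system:
  d = 4
  a + b + c + d = 6
  125a + 25b + 5c + d = 574
  729a + 81b + 9c + d = 3478
Solving the system yields a = 5, b = -2, c = -1, d = 4.
So q(u) = 5u³ - 2u² - u + 4.
Check: q(1) = 6. ✓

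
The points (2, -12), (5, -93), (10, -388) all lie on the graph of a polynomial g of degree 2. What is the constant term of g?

Write g(s) = as^2 + bs + c. Substituting each data point gives a linear system:
  4a + 2b + c = -12
  25a + 5b + c = -93
  100a + 10b + c = -388
Solving the system yields a = -4, b = 1, c = 2.
So g(s) = -4s^2 + s + 2.
The constant term is 2.

2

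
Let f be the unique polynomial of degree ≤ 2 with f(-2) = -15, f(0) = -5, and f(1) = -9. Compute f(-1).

Using the Lagrange interpolation formula with nodes -2, 0, 1:
  L_0(t) = t(t - 1) / 6
  L_1(t) = (t + 2)(t - 1) / -2
  L_2(t) = (t + 2)t / 3
Then f(t) = -15·L_0(t) - 5·L_1(t) - 9·L_2(t).
Expanding and collecting terms gives f(t) = -3t^2 - t - 5.
Evaluating at t = -1: f(-1) = -7.

-7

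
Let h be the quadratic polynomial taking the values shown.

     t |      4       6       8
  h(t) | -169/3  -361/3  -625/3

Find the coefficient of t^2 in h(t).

Write h(t) = at^2 + bt + c. Substituting each data point gives a linear system:
  16a + 4b + c = -169/3
  36a + 6b + c = -361/3
  64a + 8b + c = -625/3
Solving the system yields a = -3, b = -2, c = -1/3.
So h(t) = -3t^2 - 2t - 1/3.
The leading coefficient is -3.

-3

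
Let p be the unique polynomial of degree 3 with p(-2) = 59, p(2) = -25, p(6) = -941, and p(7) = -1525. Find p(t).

p(t) = -5t^3 + 4t^2 - t + 1

Write p(t) = at^3 + bt^2 + ct + d. Substituting each data point gives a linear system:
  -8a + 4b - 2c + d = 59
  8a + 4b + 2c + d = -25
  216a + 36b + 6c + d = -941
  343a + 49b + 7c + d = -1525
Solving the system yields a = -5, b = 4, c = -1, d = 1.
So p(t) = -5t³ + 4t² - t + 1.
Check: p(2) = -25. ✓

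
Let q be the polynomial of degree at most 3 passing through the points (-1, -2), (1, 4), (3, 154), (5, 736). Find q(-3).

-152

Write q(n) = an^3 + bn^2 + cn + d. Substituting each data point gives a linear system:
  -a + b - c + d = -2
  a + b + c + d = 4
  27a + 9b + 3c + d = 154
  125a + 25b + 5c + d = 736
Solving the system yields a = 6, b = 0, c = -3, d = 1.
So q(n) = 6n³ - 3n + 1.
Then q(-3) = -152.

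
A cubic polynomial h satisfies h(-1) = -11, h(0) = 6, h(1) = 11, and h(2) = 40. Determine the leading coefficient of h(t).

Write h(t) = at^3 + bt^2 + ct + d. Substituting each data point gives a linear system:
  -a + b - c + d = -11
  d = 6
  a + b + c + d = 11
  8a + 4b + 2c + d = 40
Solving the system yields a = 6, b = -6, c = 5, d = 6.
So h(t) = 6t^3 - 6t^2 + 5t + 6.
The leading coefficient is 6.

6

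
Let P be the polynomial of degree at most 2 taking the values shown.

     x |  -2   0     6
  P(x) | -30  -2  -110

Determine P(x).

P(x) = -4x^2 + 6x - 2

Write P(x) = ax^2 + bx + c. Substituting each data point gives a linear system:
  4a - 2b + c = -30
  c = -2
  36a + 6b + c = -110
Solving the system yields a = -4, b = 6, c = -2.
So P(x) = -4x² + 6x - 2.
Check: P(6) = -110. ✓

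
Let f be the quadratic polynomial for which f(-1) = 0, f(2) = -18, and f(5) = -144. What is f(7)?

-288

Write f(x) = ax^2 + bx + c. Substituting each data point gives a linear system:
  a - b + c = 0
  4a + 2b + c = -18
  25a + 5b + c = -144
Solving the system yields a = -6, b = 0, c = 6.
So f(x) = -6x^2 + 6.
Then f(7) = -288.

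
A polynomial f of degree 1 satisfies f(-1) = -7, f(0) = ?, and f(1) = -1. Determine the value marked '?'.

On equispaced nodes a degree-1 polynomial has vanishing second forward difference, so
  f(-1) - 2·f(0) + f(1) = 0.
Substituting the known values and solving for f(0):
  -2·f(0) = 8
  f(0) = -4.

-4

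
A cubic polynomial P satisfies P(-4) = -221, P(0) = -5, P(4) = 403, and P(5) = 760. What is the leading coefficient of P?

5

Write P(n) = an^3 + bn^2 + cn + d. Substituting each data point gives a linear system:
  -64a + 16b - 4c + d = -221
  d = -5
  64a + 16b + 4c + d = 403
  125a + 25b + 5c + d = 760
Solving the system yields a = 5, b = 6, c = -2, d = -5.
So P(n) = 5n³ + 6n² - 2n - 5.
The leading coefficient is 5.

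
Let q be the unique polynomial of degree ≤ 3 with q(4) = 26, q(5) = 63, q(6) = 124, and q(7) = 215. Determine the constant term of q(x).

-2

Write q(x) = ax^3 + bx^2 + cx + d. Substituting each data point gives a linear system:
  64a + 16b + 4c + d = 26
  125a + 25b + 5c + d = 63
  216a + 36b + 6c + d = 124
  343a + 49b + 7c + d = 215
Solving the system yields a = 1, b = -3, c = 3, d = -2.
So q(x) = x³ - 3x² + 3x - 2.
The constant term is -2.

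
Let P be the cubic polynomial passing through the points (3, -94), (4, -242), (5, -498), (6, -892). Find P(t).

P(t) = -5t^3 + 6t^2 - 5t + 2

Using the Lagrange interpolation formula with nodes 3, 4, 5, 6:
  L_0(t) = (t - 4)(t - 5)(t - 6) / -6
  L_1(t) = (t - 3)(t - 5)(t - 6) / 2
  L_2(t) = (t - 3)(t - 4)(t - 6) / -2
  L_3(t) = (t - 3)(t - 4)(t - 5) / 6
Then P(t) = -94·L_0(t) - 242·L_1(t) - 498·L_2(t) - 892·L_3(t).
Expanding and collecting terms gives P(t) = -5t³ + 6t² - 5t + 2.
Check: P(6) = -892. ✓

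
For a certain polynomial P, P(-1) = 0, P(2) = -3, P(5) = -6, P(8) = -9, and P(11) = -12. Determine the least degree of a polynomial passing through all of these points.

1

Forward differences of the values at s = -1, 2, 5, 8, 11:
  P  : 0  -3  -6  -9  -12
  Δ  : -3  -3  -3  -3
  Δ^2: 0  0  0
  Δ^3: 0  0
  Δ^4: 0
The first differences are constant (-3) and nonzero, while all higher differences vanish, so the minimal degree is 1.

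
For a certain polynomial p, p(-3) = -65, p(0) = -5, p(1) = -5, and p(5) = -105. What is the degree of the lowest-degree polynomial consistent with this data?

2

Divided differences on the nodes -3, 0, 1, 5:
  order 0: -65  -5  -5  -105
  order 1: 20  0  -25
  order 2: -5  -5
  order 3: 0
The order-2 divided differences are all -5 (nonzero) and every higher order vanishes, so the data lies on a polynomial of degree exactly 2.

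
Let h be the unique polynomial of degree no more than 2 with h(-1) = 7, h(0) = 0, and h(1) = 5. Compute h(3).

Forward differences of the values at u = -1, 0, 1:
  h  : 7  0  5
  Δ  : -7  5
  Δ^2: 12
The second differences are constant, confirming degree 2.
Interpolating (Newton forward form) and evaluating at u = 3 gives h(3) = 51.

51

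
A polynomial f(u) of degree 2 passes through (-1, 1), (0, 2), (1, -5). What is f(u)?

Using the Lagrange interpolation formula with nodes -1, 0, 1:
  L_0(u) = u(u - 1) / 2
  L_1(u) = (u + 1)(u - 1) / -1
  L_2(u) = (u + 1)u / 2
Then f(u) = 1·L_0(u) + 2·L_1(u) - 5·L_2(u).
Expanding and collecting terms gives f(u) = -4u^2 - 3u + 2.
Check: f(0) = 2. ✓

f(u) = -4u^2 - 3u + 2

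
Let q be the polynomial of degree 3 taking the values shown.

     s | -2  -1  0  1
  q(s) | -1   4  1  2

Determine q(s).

Write q(s) = as^3 + bs^2 + cs + d. Substituting each data point gives a linear system:
  -8a + 4b - 2c + d = -1
  -a + b - c + d = 4
  d = 1
  a + b + c + d = 2
Solving the system yields a = 2, b = 2, c = -3, d = 1.
So q(s) = 2s³ + 2s² - 3s + 1.
Check: q(-2) = -1. ✓

q(s) = 2s^3 + 2s^2 - 3s + 1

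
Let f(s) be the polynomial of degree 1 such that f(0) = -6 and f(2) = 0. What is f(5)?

9

Using the Lagrange interpolation formula with nodes 0, 2:
  L_0(s) = (s - 2) / -2
  L_1(s) = s / 2
Then f(s) = -6·L_0(s) + 0·L_1(s).
Expanding and collecting terms gives f(s) = 3s - 6.
Evaluating at s = 5: f(5) = 9.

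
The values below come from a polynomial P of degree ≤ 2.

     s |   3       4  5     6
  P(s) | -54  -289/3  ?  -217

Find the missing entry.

-452/3

On equispaced nodes a degree-2 polynomial has vanishing third forward difference, so
  - P(3) + 3·P(4) - 3·P(5) + P(6) = 0.
Substituting the known values and solving for P(5):
  -3·P(5) = 452
  P(5) = -452/3.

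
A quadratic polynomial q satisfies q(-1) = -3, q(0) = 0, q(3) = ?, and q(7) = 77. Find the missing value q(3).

21

The 3 known points determine the degree-2 polynomial uniquely.
Write q(s) = as^2 + bs + c. Substituting each data point gives a linear system:
  a - b + c = -3
  c = 0
  49a + 7b + c = 77
Solving the system yields a = 1, b = 4, c = 0.
So q(s) = s^2 + 4s.
Then q(3) = 21.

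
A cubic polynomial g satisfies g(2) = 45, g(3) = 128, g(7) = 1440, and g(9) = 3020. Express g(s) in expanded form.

Write g(s) = as^3 + bs^2 + cs + d. Substituting each data point gives a linear system:
  8a + 4b + 2c + d = 45
  27a + 9b + 3c + d = 128
  343a + 49b + 7c + d = 1440
  729a + 81b + 9c + d = 3020
Solving the system yields a = 4, b = 1, c = 2, d = 5.
So g(s) = 4s^3 + s^2 + 2s + 5.
Check: g(2) = 45. ✓

g(s) = 4s^3 + s^2 + 2s + 5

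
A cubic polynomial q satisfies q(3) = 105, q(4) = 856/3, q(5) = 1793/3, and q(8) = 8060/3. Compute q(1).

Using the Lagrange interpolation formula with nodes 3, 4, 5, 8:
  L_0(t) = (t - 4)(t - 5)(t - 8) / -10
  L_1(t) = (t - 3)(t - 5)(t - 8) / 4
  L_2(t) = (t - 3)(t - 4)(t - 8) / -6
  L_3(t) = (t - 3)(t - 4)(t - 5) / 60
Then q(t) = 105·L_0(t) + 856/3·L_1(t) + 1793/3·L_2(t) + 8060/3·L_3(t).
Expanding and collecting terms gives q(t) = 6t³ - 6t² + (1/3)t - 4.
Evaluating at t = 1: q(1) = -11/3.

-11/3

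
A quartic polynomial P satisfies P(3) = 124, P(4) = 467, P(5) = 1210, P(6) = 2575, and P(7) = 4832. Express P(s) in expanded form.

Write P(s) = as^4 + bs^3 + cs^2 + ds + e. Substituting each data point gives a linear system:
  81a + 27b + 9c + 3d + e = 124
  256a + 64b + 16c + 4d + e = 467
  625a + 125b + 25c + 5d + e = 1210
  1296a + 216b + 36c + 6d + e = 2575
  2401a + 343b + 49c + 7d + e = 4832
Solving the system yields a = 2, b = 1, c = -6, d = -2, e = -5.
So P(s) = 2s^4 + s^3 - 6s^2 - 2s - 5.
Check: P(7) = 4832. ✓

P(s) = 2s^4 + s^3 - 6s^2 - 2s - 5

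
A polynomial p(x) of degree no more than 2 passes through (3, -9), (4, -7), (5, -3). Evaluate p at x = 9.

33

Using the Lagrange interpolation formula with nodes 3, 4, 5:
  L_0(x) = (x - 4)(x - 5) / 2
  L_1(x) = (x - 3)(x - 5) / -1
  L_2(x) = (x - 3)(x - 4) / 2
Then p(x) = -9·L_0(x) - 7·L_1(x) - 3·L_2(x).
Expanding and collecting terms gives p(x) = x² - 5x - 3.
Evaluating at x = 9: p(9) = 33.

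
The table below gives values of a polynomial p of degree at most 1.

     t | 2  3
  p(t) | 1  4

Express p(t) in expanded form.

p(t) = 3t - 5

Using the Lagrange interpolation formula with nodes 2, 3:
  L_0(t) = (t - 3) / -1
  L_1(t) = (t - 2) / 1
Then p(t) = 1·L_0(t) + 4·L_1(t).
Expanding and collecting terms gives p(t) = 3t - 5.
Check: p(2) = 1. ✓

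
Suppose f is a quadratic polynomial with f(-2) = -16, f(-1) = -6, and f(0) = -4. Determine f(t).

Write f(t) = at^2 + bt + c. Substituting each data point gives a linear system:
  4a - 2b + c = -16
  a - b + c = -6
  c = -4
Solving the system yields a = -4, b = -2, c = -4.
So f(t) = -4t² - 2t - 4.
Check: f(-2) = -16. ✓

f(t) = -4t^2 - 2t - 4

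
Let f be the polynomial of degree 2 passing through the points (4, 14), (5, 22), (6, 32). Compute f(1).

Forward differences of the values at s = 4, 5, 6:
  f  : 14  22  32
  Δ  : 8  10
  Δ^2: 2
The second differences are constant, confirming degree 2.
Interpolating (Newton forward form) and evaluating at s = 1 gives f(1) = 2.

2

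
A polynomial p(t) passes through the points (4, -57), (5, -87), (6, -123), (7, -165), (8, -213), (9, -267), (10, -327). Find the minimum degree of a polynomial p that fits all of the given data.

Forward differences of the values at t = 4, 5, 6, 7, 8, 9, 10:
  p  : -57  -87  -123  -165  -213  -267  -327
  Δ  : -30  -36  -42  -48  -54  -60
  Δ^2: -6  -6  -6  -6  -6
  Δ^3: 0  0  0  0
  Δ^4: 0  0  0
  Δ^5: 0  0
  Δ^6: 0
The second differences are constant (-6) and nonzero, while all higher differences vanish, so the minimal degree is 2.

2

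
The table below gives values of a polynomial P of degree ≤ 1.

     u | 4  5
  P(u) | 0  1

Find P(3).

Using the Lagrange interpolation formula with nodes 4, 5:
  L_0(u) = (u - 5) / -1
  L_1(u) = (u - 4) / 1
Then P(u) = 0·L_0(u) + 1·L_1(u).
Expanding and collecting terms gives P(u) = u - 4.
Evaluating at u = 3: P(3) = -1.

-1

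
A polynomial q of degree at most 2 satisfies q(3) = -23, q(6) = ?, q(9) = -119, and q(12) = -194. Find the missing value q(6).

-62

The 3 known points determine the degree-2 polynomial uniquely.
Write q(n) = an^2 + bn + c. Substituting each data point gives a linear system:
  9a + 3b + c = -23
  81a + 9b + c = -119
  144a + 12b + c = -194
Solving the system yields a = -1, b = -4, c = -2.
So q(n) = -n^2 - 4n - 2.
Then q(6) = -62.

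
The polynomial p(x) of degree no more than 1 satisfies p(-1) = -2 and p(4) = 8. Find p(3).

Using the Lagrange interpolation formula with nodes -1, 4:
  L_0(x) = (x - 4) / -5
  L_1(x) = (x + 1) / 5
Then p(x) = -2·L_0(x) + 8·L_1(x).
Expanding and collecting terms gives p(x) = 2x.
Evaluating at x = 3: p(3) = 6.

6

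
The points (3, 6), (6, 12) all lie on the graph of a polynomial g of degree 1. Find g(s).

Using the Lagrange interpolation formula with nodes 3, 6:
  L_0(s) = (s - 6) / -3
  L_1(s) = (s - 3) / 3
Then g(s) = 6·L_0(s) + 12·L_1(s).
Expanding and collecting terms gives g(s) = 2s.
Check: g(3) = 6. ✓

g(s) = 2s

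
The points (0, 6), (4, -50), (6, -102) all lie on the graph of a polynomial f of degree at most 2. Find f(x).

Using the Lagrange interpolation formula with nodes 0, 4, 6:
  L_0(x) = (x - 4)(x - 6) / 24
  L_1(x) = x(x - 6) / -8
  L_2(x) = x(x - 4) / 12
Then f(x) = 6·L_0(x) - 50·L_1(x) - 102·L_2(x).
Expanding and collecting terms gives f(x) = -2x^2 - 6x + 6.
Check: f(6) = -102. ✓

f(x) = -2x^2 - 6x + 6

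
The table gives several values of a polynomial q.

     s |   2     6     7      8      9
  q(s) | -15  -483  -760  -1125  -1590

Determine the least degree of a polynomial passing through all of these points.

3

Divided differences on the nodes 2, 6, 7, 8, 9:
  order 0: -15  -483  -760  -1125  -1590
  order 1: -117  -277  -365  -465
  order 2: -32  -44  -50
  order 3: -2  -2
  order 4: 0
The order-3 divided differences are all -2 (nonzero) and every higher order vanishes, so the data lies on a polynomial of degree exactly 3.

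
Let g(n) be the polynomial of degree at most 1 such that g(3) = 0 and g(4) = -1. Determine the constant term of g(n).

3

Write g(n) = an + b. Substituting each data point gives a linear system:
  3a + b = 0
  4a + b = -1
Solving the system yields a = -1, b = 3.
So g(n) = -n + 3.
The constant term is 3.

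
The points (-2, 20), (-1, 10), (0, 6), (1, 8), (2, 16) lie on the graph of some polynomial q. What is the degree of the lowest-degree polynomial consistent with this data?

2

Forward differences of the values at x = -2, -1, 0, 1, 2:
  q  : 20  10  6  8  16
  Δ  : -10  -4  2  8
  Δ^2: 6  6  6
  Δ^3: 0  0
  Δ^4: 0
The second differences are constant (6) and nonzero, while all higher differences vanish, so the minimal degree is 2.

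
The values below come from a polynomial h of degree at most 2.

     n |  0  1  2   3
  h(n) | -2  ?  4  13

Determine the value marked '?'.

The 3 known points determine the degree-2 polynomial uniquely.
Write h(n) = an^2 + bn + c. Substituting each data point gives a linear system:
  c = -2
  4a + 2b + c = 4
  9a + 3b + c = 13
Solving the system yields a = 2, b = -1, c = -2.
So h(n) = 2n^2 - n - 2.
Then h(1) = -1.

-1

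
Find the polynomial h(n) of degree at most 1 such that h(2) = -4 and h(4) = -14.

h(n) = -5n + 6

Write h(n) = an + b. Substituting each data point gives a linear system:
  2a + b = -4
  4a + b = -14
Solving the system yields a = -5, b = 6.
So h(n) = -5n + 6.
Check: h(4) = -14. ✓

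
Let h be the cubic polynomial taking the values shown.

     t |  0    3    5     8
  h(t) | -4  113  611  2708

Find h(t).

Write h(t) = at^3 + bt^2 + ct + d. Substituting each data point gives a linear system:
  d = -4
  27a + 9b + 3c + d = 113
  125a + 25b + 5c + d = 611
  512a + 64b + 8c + d = 2708
Solving the system yields a = 6, b = -6, c = 3, d = -4.
So h(t) = 6t³ - 6t² + 3t - 4.
Check: h(8) = 2708. ✓

h(t) = 6t^3 - 6t^2 + 3t - 4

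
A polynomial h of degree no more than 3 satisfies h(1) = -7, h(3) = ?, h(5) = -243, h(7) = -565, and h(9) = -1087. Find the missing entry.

The 4 known points determine the degree-3 polynomial uniquely.
Write h(x) = ax^3 + bx^2 + cx + d. Substituting each data point gives a linear system:
  a + b + c + d = -7
  125a + 25b + 5c + d = -243
  343a + 49b + 7c + d = -565
  729a + 81b + 9c + d = -1087
Solving the system yields a = -1, b = -4, c = -4, d = 2.
So h(x) = -x^3 - 4x^2 - 4x + 2.
Then h(3) = -73.

-73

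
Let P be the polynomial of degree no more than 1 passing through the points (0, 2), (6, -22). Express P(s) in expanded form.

P(s) = -4s + 2

Write P(s) = as + b. Substituting each data point gives a linear system:
  b = 2
  6a + b = -22
Solving the system yields a = -4, b = 2.
So P(s) = -4s + 2.
Check: P(0) = 2. ✓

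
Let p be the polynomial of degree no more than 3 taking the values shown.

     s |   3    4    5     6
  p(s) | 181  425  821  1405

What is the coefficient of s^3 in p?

Write p(s) = as^3 + bs^2 + cs + d. Substituting each data point gives a linear system:
  27a + 9b + 3c + d = 181
  64a + 16b + 4c + d = 425
  125a + 25b + 5c + d = 821
  216a + 36b + 6c + d = 1405
Solving the system yields a = 6, b = 4, c = -6, d = 1.
So p(s) = 6s³ + 4s² - 6s + 1.
The leading coefficient is 6.

6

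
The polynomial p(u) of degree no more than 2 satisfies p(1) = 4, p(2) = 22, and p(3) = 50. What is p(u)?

Using the Lagrange interpolation formula with nodes 1, 2, 3:
  L_0(u) = (u - 2)(u - 3) / 2
  L_1(u) = (u - 1)(u - 3) / -1
  L_2(u) = (u - 1)(u - 2) / 2
Then p(u) = 4·L_0(u) + 22·L_1(u) + 50·L_2(u).
Expanding and collecting terms gives p(u) = 5u^2 + 3u - 4.
Check: p(1) = 4. ✓

p(u) = 5u^2 + 3u - 4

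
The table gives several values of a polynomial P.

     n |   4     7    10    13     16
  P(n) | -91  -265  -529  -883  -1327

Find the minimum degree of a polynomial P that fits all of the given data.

Forward differences of the values at n = 4, 7, 10, 13, 16:
  P  : -91  -265  -529  -883  -1327
  Δ  : -174  -264  -354  -444
  Δ^2: -90  -90  -90
  Δ^3: 0  0
  Δ^4: 0
The second differences are constant (-90) and nonzero, while all higher differences vanish, so the minimal degree is 2.

2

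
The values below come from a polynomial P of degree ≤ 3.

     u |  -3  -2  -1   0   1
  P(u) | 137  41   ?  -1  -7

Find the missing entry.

5

On equispaced nodes a degree-3 polynomial has vanishing fourth forward difference, so
  P(-3) - 4·P(-2) + 6·P(-1) - 4·P(0) + P(1) = 0.
Substituting the known values and solving for P(-1):
  6·P(-1) = 30
  P(-1) = 5.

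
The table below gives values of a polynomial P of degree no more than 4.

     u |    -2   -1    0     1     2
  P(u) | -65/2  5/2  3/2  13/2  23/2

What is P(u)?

Write P(u) = au^4 + bu^3 + cu^2 + du + e. Substituting each data point gives a linear system:
  16a - 8b + 4c - 2d + e = -65/2
  a - b + c - d + e = 5/2
  e = 3/2
  a + b + c + d + e = 13/2
  16a + 8b + 4c + 2d + e = 23/2
Solving the system yields a = -2, b = 3, c = 5, d = -1, e = 3/2.
So P(u) = -2u⁴ + 3u³ + 5u² - u + 3/2.
Check: P(-1) = 5/2. ✓

P(u) = -2u^4 + 3u^3 + 5u^2 - u + 3/2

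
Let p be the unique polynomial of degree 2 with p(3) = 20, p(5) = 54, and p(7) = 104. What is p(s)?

p(s) = 2s^2 + s - 1

Write p(s) = as^2 + bs + c. Substituting each data point gives a linear system:
  9a + 3b + c = 20
  25a + 5b + c = 54
  49a + 7b + c = 104
Solving the system yields a = 2, b = 1, c = -1.
So p(s) = 2s^2 + s - 1.
Check: p(7) = 104. ✓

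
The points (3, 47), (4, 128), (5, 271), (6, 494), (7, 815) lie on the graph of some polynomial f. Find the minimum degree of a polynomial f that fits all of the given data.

Forward differences of the values at n = 3, 4, 5, 6, 7:
  f  : 47  128  271  494  815
  Δ  : 81  143  223  321
  Δ^2: 62  80  98
  Δ^3: 18  18
  Δ^4: 0
The third differences are constant (18) and nonzero, while all higher differences vanish, so the minimal degree is 3.

3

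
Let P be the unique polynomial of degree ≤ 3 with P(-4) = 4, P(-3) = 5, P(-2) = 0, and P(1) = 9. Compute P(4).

Using the Lagrange interpolation formula with nodes -4, -3, -2, 1:
  L_0(n) = (n + 3)(n + 2)(n - 1) / -10
  L_1(n) = (n + 4)(n + 2)(n - 1) / 4
  L_2(n) = (n + 4)(n + 3)(n - 1) / -6
  L_3(n) = (n + 4)(n + 3)(n + 2) / 60
Then P(n) = 4·L_0(n) + 5·L_1(n) + 0·L_2(n) + 9·L_3(n).
Expanding and collecting terms gives P(n) = n^3 + 6n^2 + 6n - 4.
Evaluating at n = 4: P(4) = 180.

180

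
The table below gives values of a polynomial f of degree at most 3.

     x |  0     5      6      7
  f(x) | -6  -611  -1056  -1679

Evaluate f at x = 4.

Write f(x) = ax^3 + bx^2 + cx + d. Substituting each data point gives a linear system:
  d = -6
  125a + 25b + 5c + d = -611
  216a + 36b + 6c + d = -1056
  343a + 49b + 7c + d = -1679
Solving the system yields a = -5, b = 1, c = -1, d = -6.
So f(x) = -5x³ + x² - x - 6.
Then f(4) = -314.

-314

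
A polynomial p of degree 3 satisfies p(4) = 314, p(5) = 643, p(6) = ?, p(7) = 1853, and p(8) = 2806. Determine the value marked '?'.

1144

On equispaced nodes a degree-3 polynomial has vanishing fourth forward difference, so
  p(4) - 4·p(5) + 6·p(6) - 4·p(7) + p(8) = 0.
Substituting the known values and solving for p(6):
  6·p(6) = 6864
  p(6) = 1144.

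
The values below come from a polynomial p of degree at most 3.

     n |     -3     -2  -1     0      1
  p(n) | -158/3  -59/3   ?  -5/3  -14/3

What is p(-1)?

-14/3

On equispaced nodes a degree-3 polynomial has vanishing fourth forward difference, so
  p(-3) - 4·p(-2) + 6·p(-1) - 4·p(0) + p(1) = 0.
Substituting the known values and solving for p(-1):
  6·p(-1) = -28
  p(-1) = -14/3.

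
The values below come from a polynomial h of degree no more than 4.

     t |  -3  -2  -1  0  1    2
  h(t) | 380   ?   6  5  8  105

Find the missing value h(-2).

On equispaced nodes a degree-4 polynomial has vanishing fifth forward difference, so
  - h(-3) + 5·h(-2) - 10·h(-1) + 10·h(0) - 5·h(1) + h(2) = 0.
Substituting the known values and solving for h(-2):
  5·h(-2) = 325
  h(-2) = 65.

65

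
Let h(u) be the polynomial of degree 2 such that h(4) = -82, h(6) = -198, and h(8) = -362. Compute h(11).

-698

Using the Lagrange interpolation formula with nodes 4, 6, 8:
  L_0(u) = (u - 6)(u - 8) / 8
  L_1(u) = (u - 4)(u - 8) / -4
  L_2(u) = (u - 4)(u - 6) / 8
Then h(u) = -82·L_0(u) - 198·L_1(u) - 362·L_2(u).
Expanding and collecting terms gives h(u) = -6u² + 2u + 6.
Evaluating at u = 11: h(11) = -698.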